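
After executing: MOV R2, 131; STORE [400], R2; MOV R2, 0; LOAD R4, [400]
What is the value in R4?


Register and memory trace:
  MOV R2, 131  → R2 = 131
  STORE [400], R2  → mem[400] = 131
  MOV R2, 0  → R2 = 0
  LOAD R4, [400]  → R4 = mem[400] = 131
Final: R4 = 131

131


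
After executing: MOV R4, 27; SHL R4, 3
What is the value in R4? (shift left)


Register state trace:
  MOV R4, 27  → R4 = 27
  SHL R4, 3  → R4 = 27 << 3 = 27 * 2^3 = 216
Final: R4 = 216

216


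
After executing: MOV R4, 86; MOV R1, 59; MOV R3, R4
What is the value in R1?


Register state trace:
  MOV R4, 86  → R4 = 86
  MOV R1, 59  → R1 = 59
  MOV R3, R4  → R3 = 86
Final: R1 = 59

59


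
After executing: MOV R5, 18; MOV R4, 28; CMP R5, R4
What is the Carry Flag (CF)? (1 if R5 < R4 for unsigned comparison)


Register state trace:
  MOV R5, 18  → R5 = 18
  MOV R4, 28  → R4 = 28
  CMP R5, R4  → unsigned 18 - 28: borrow occurs
  18 < 28, so CF = 1
CF = 1

1


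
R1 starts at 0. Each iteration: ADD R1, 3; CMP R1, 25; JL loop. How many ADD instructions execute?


Loop trace (R1 starts at 0, target 25, step 3):
  ADD #1: R1 = 0 + 3 = 3  → 3 < 25, loop
  ADD #2: R1 = 3 + 3 = 6  → 6 < 25, loop
  ADD #3: R1 = 6 + 3 = 9  → 9 < 25, loop
  ADD #4: R1 = 9 + 3 = 12  → 12 < 25, loop
  ADD #5: R1 = 12 + 3 = 15  → 15 < 25, loop
  ADD #6: R1 = 15 + 3 = 18  → 18 < 25, loop
  ADD #7: R1 = 18 + 3 = 21  → 21 < 25, loop
  ADD #8: R1 = 21 + 3 = 24  → 24 < 25, loop
  ADD #9: R1 = 24 + 3 = 27  → 27 >= 25, exit
Total ADD instructions: 9

9


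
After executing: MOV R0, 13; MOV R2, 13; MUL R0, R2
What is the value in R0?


Register state trace:
  MOV R0, 13  → R0 = 13
  MOV R2, 13  → R2 = 13
  MUL R0, R2  → R0 = 13 * 13 = 169
Final: R0 = 169

169


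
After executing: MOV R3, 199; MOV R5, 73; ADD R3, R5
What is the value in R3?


Register state trace:
  MOV R3, 199  → R3 = 199
  MOV R5, 73  → R5 = 73
  ADD R3, R5  → R3 = 199 + 73 = 272
Final: R3 = 272

272


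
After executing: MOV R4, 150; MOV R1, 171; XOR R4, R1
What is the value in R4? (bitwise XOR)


Register state trace:
  MOV R4, 150  → R4 = 150 (0b10010110)
  MOV R1, 171  → R1 = 171 (0b10101011)
  XOR R4, R1  → R4 = 150 XOR 171 = 61 (0b00111101)
Final: R4 = 61

61


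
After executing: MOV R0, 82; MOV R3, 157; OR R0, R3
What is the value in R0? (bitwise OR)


Register state trace:
  MOV R0, 82  → R0 = 82 (0b01010010)
  MOV R3, 157  → R3 = 157 (0b10011101)
  OR R0, R3   → R0 = 82 OR 157 = 223 (0b11011111)
Final: R0 = 223

223


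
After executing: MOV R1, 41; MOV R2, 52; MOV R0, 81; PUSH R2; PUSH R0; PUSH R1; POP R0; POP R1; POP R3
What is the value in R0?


Stack trace (top is rightmost):
  MOV R1, 41  → R1 = 41
  MOV R2, 52  → R2 = 52
  MOV R0, 81  → R0 = 81
  PUSH R2  → stack: [52]
  PUSH R0  → stack: [52, 81]
  PUSH R1  → stack: [52, 81, 41]
  POP R0  → R0 = 41, stack: [52, 81]
  POP R1  → R1 = 81, stack: [52]
  POP R3  → R3 = 52, stack: []
Final: R0 = 41

41


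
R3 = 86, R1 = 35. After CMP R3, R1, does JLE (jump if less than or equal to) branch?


Trace:
  R3 = 86, R1 = 35
  CMP R3, R1  → compares 86 vs 35
  JLE checks: is 86 less than or equal to 35?
  86 > 35, so condition is false
Branch taken: No

No


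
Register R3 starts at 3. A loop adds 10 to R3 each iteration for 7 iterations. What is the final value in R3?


Starting value: R3 = 3
  Iter 1: R3 = 3 + 10 = 13
  Iter 2: R3 = 13 + 10 = 23
  Iter 3: R3 = 23 + 10 = 33
  Iter 4: R3 = 33 + 10 = 43
  Iter 5: R3 = 43 + 10 = 53
  Iter 6: R3 = 53 + 10 = 63
  Iter 7: R3 = 63 + 10 = 73
Final: R3 = 73

73


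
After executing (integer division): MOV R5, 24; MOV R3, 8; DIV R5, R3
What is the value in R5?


Register state trace:
  MOV R5, 24  → R5 = 24
  MOV R3, 8  → R3 = 8
  DIV R5, R3  → R5 = 24 // 8 = 3
Final: R5 = 3

3


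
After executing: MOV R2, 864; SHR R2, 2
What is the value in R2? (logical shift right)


Register state trace:
  MOV R2, 864  → R2 = 864
  SHR R2, 2  → R2 = 864 >> 2 = 864 // 2^2 = 216
Final: R2 = 216

216


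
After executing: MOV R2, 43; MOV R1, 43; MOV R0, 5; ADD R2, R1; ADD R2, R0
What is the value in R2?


Register state trace:
  MOV R2, 43  → R2 = 43
  MOV R1, 43  → R1 = 43
  MOV R0, 5  → R0 = 5
  ADD R2, R1  → R2 = 43 + 43 = 86
  ADD R2, R0  → R2 = 86 + 5 = 91
Final: R2 = 91

91


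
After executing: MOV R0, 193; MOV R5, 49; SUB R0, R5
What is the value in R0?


Register state trace:
  MOV R0, 193  → R0 = 193
  MOV R5, 49  → R5 = 49
  SUB R0, R5  → R0 = 193 - 49 = 144
Final: R0 = 144

144


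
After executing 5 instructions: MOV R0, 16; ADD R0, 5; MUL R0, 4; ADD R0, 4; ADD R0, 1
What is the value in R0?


Register state trace:
  MOV R0, 16  → R0 = 16
  ADD R0, 5  → R0 = 16 + 5 = 21
  MUL R0, 4  → R0 = 21 * 4 = 84
  ADD R0, 4  → R0 = 84 + 4 = 88
  ADD R0, 1  → R0 = 88 + 1 = 89
Final: R0 = 89

89


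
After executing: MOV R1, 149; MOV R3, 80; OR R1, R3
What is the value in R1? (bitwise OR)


Register state trace:
  MOV R1, 149  → R1 = 149 (0b10010101)
  MOV R3, 80  → R3 = 80 (0b01010000)
  OR R1, R3   → R1 = 149 OR 80 = 213 (0b11010101)
Final: R1 = 213

213


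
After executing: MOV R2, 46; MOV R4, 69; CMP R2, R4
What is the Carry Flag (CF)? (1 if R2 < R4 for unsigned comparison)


Register state trace:
  MOV R2, 46  → R2 = 46
  MOV R4, 69  → R4 = 69
  CMP R2, R4  → unsigned 46 - 69: borrow occurs
  46 < 69, so CF = 1
CF = 1

1


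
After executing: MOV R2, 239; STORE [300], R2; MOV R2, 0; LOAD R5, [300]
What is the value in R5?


Register and memory trace:
  MOV R2, 239  → R2 = 239
  STORE [300], R2  → mem[300] = 239
  MOV R2, 0  → R2 = 0
  LOAD R5, [300]  → R5 = mem[300] = 239
Final: R5 = 239

239


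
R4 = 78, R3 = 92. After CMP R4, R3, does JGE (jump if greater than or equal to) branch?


Trace:
  R4 = 78, R3 = 92
  CMP R4, R3  → compares 78 vs 92
  JGE checks: is 78 greater than or equal to 92?
  78 < 92, so condition is false
Branch taken: No

No


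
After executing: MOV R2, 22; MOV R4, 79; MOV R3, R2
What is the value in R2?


Register state trace:
  MOV R2, 22  → R2 = 22
  MOV R4, 79  → R4 = 79
  MOV R3, R2  → R3 = 22
Final: R2 = 22

22


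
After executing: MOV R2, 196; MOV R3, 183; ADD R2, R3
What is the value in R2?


Register state trace:
  MOV R2, 196  → R2 = 196
  MOV R3, 183  → R3 = 183
  ADD R2, R3  → R2 = 196 + 183 = 379
Final: R2 = 379

379


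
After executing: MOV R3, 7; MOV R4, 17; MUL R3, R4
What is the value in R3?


Register state trace:
  MOV R3, 7  → R3 = 7
  MOV R4, 17  → R4 = 17
  MUL R3, R4  → R3 = 7 * 17 = 119
Final: R3 = 119

119


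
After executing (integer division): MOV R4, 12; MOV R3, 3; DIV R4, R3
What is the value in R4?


Register state trace:
  MOV R4, 12  → R4 = 12
  MOV R3, 3  → R3 = 3
  DIV R4, R3  → R4 = 12 // 3 = 4
Final: R4 = 4

4


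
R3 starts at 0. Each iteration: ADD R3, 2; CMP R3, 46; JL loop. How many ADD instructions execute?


Loop trace (R3 starts at 0, target 46, step 2):
  ADD #1: R3 = 0 + 2 = 2  → 2 < 46, loop
  ADD #2: R3 = 2 + 2 = 4  → 4 < 46, loop
  ADD #3: R3 = 4 + 2 = 6  → 6 < 46, loop
  ADD #4: R3 = 6 + 2 = 8  → 8 < 46, loop
  ADD #5: R3 = 8 + 2 = 10  → 10 < 46, loop
  ADD #6: R3 = 10 + 2 = 12  → 12 < 46, loop
  ADD #7: R3 = 12 + 2 = 14  → 14 < 46, loop
  ADD #8: R3 = 14 + 2 = 16  → 16 < 46, loop
  ADD #9: R3 = 16 + 2 = 18  → 18 < 46, loop
  ADD #10: R3 = 18 + 2 = 20  → 20 < 46, loop
  ADD #11: R3 = 20 + 2 = 22  → 22 < 46, loop
  ADD #12: R3 = 22 + 2 = 24  → 24 < 46, loop
  ADD #13: R3 = 24 + 2 = 26  → 26 < 46, loop
  ADD #14: R3 = 26 + 2 = 28  → 28 < 46, loop
  ADD #15: R3 = 28 + 2 = 30  → 30 < 46, loop
  ADD #16: R3 = 30 + 2 = 32  → 32 < 46, loop
  ADD #17: R3 = 32 + 2 = 34  → 34 < 46, loop
  ADD #18: R3 = 34 + 2 = 36  → 36 < 46, loop
  ADD #19: R3 = 36 + 2 = 38  → 38 < 46, loop
  ADD #20: R3 = 38 + 2 = 40  → 40 < 46, loop
  ADD #21: R3 = 40 + 2 = 42  → 42 < 46, loop
  ADD #22: R3 = 42 + 2 = 44  → 44 < 46, loop
  ADD #23: R3 = 44 + 2 = 46  → 46 >= 46, exit
Total ADD instructions: 23

23


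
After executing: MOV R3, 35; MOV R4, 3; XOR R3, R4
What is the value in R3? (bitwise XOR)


Register state trace:
  MOV R3, 35  → R3 = 35 (0b00100011)
  MOV R4, 3  → R4 = 3 (0b00000011)
  XOR R3, R4  → R3 = 35 XOR 3 = 32 (0b00100000)
Final: R3 = 32

32


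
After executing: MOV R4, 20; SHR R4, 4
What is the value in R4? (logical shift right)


Register state trace:
  MOV R4, 20  → R4 = 20
  SHR R4, 4  → R4 = 20 >> 4 = 20 // 2^4 = 1
Final: R4 = 1

1


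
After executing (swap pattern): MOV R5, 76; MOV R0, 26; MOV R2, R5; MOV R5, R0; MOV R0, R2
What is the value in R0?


Register state trace (swap pattern):
  MOV R5, 76  → R5 = 76
  MOV R0, 26  → R0 = 26
  MOV R2, R5  → R2 = 76  (save R5)
  MOV R5, R0  → R5 = 26  (R5 gets R0's value)
  MOV R0, R2  → R0 = 76  (R0 gets saved value)
Final: R0 = 76

76


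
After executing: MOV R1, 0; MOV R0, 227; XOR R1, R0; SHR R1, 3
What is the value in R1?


Register state trace:
  MOV R1, 0  → R1 = 0 (0b00000000)
  MOV R0, 227  → R0 = 227 (0b11100011)
  XOR R1, R0  → R1 = 0 XOR 227 = 227 (0b11100011)
  SHR R1, 3  → R1 = 227 >> 3 = 28
Final: R1 = 28

28


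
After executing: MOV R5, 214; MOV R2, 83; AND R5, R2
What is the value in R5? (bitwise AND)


Register state trace:
  MOV R5, 214  → R5 = 214 (0b11010110)
  MOV R2, 83  → R2 = 83 (0b01010011)
  AND R5, R2  → R5 = 214 AND 83 = 82 (0b01010010)
Final: R5 = 82

82


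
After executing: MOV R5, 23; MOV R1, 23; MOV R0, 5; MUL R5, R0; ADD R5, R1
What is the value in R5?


Register state trace:
  MOV R5, 23  → R5 = 23
  MOV R1, 23  → R1 = 23
  MOV R0, 5  → R0 = 5
  MUL R5, R0  → R5 = 23 * 5 = 115
  ADD R5, R1  → R5 = 115 + 23 = 138
Final: R5 = 138

138


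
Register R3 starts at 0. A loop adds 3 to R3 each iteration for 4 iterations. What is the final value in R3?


Starting value: R3 = 0
  Iter 1: R3 = 0 + 3 = 3
  Iter 2: R3 = 3 + 3 = 6
  Iter 3: R3 = 6 + 3 = 9
  Iter 4: R3 = 9 + 3 = 12
Final: R3 = 12

12


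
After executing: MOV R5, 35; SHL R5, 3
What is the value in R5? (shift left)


Register state trace:
  MOV R5, 35  → R5 = 35
  SHL R5, 3  → R5 = 35 << 3 = 35 * 2^3 = 280
Final: R5 = 280

280


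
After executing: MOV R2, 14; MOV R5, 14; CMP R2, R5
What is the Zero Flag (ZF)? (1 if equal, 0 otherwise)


Register state trace:
  MOV R2, 14  → R2 = 14
  MOV R5, 14  → R5 = 14
  CMP R2, R5  → computes 14 - 14 = 0
  Result is zero, so values are equal
ZF = 1

1


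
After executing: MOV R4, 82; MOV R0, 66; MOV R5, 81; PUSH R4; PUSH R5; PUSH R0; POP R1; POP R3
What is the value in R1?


Stack trace (top is rightmost):
  MOV R4, 82  → R4 = 82
  MOV R0, 66  → R0 = 66
  MOV R5, 81  → R5 = 81
  PUSH R4  → stack: [82]
  PUSH R5  → stack: [82, 81]
  PUSH R0  → stack: [82, 81, 66]
  POP R1  → R1 = 66, stack: [82, 81]
  POP R3  → R3 = 81, stack: [82]
Final: R1 = 66

66


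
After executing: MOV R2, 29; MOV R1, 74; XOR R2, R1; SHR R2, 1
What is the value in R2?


Register state trace:
  MOV R2, 29  → R2 = 29 (0b00011101)
  MOV R1, 74  → R1 = 74 (0b01001010)
  XOR R2, R1  → R2 = 29 XOR 74 = 87 (0b01010111)
  SHR R2, 1  → R2 = 87 >> 1 = 43
Final: R2 = 43

43


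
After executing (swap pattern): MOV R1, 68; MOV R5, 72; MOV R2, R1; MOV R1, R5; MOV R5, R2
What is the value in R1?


Register state trace (swap pattern):
  MOV R1, 68  → R1 = 68
  MOV R5, 72  → R5 = 72
  MOV R2, R1  → R2 = 68  (save R1)
  MOV R1, R5  → R1 = 72  (R1 gets R5's value)
  MOV R5, R2  → R5 = 68  (R5 gets saved value)
Final: R1 = 72

72


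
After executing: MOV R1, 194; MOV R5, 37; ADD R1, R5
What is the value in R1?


Register state trace:
  MOV R1, 194  → R1 = 194
  MOV R5, 37  → R5 = 37
  ADD R1, R5  → R1 = 194 + 37 = 231
Final: R1 = 231

231


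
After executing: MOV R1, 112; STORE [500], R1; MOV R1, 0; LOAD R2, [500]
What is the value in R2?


Register and memory trace:
  MOV R1, 112  → R1 = 112
  STORE [500], R1  → mem[500] = 112
  MOV R1, 0  → R1 = 0
  LOAD R2, [500]  → R2 = mem[500] = 112
Final: R2 = 112

112


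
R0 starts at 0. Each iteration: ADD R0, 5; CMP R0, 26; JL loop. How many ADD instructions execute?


Loop trace (R0 starts at 0, target 26, step 5):
  ADD #1: R0 = 0 + 5 = 5  → 5 < 26, loop
  ADD #2: R0 = 5 + 5 = 10  → 10 < 26, loop
  ADD #3: R0 = 10 + 5 = 15  → 15 < 26, loop
  ADD #4: R0 = 15 + 5 = 20  → 20 < 26, loop
  ADD #5: R0 = 20 + 5 = 25  → 25 < 26, loop
  ADD #6: R0 = 25 + 5 = 30  → 30 >= 26, exit
Total ADD instructions: 6

6


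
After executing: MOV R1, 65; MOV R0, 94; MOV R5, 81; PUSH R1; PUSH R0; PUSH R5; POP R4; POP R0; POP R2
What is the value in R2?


Stack trace (top is rightmost):
  MOV R1, 65  → R1 = 65
  MOV R0, 94  → R0 = 94
  MOV R5, 81  → R5 = 81
  PUSH R1  → stack: [65]
  PUSH R0  → stack: [65, 94]
  PUSH R5  → stack: [65, 94, 81]
  POP R4  → R4 = 81, stack: [65, 94]
  POP R0  → R0 = 94, stack: [65]
  POP R2  → R2 = 65, stack: []
Final: R2 = 65

65


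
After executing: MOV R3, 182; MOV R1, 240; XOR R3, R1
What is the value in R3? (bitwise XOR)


Register state trace:
  MOV R3, 182  → R3 = 182 (0b10110110)
  MOV R1, 240  → R1 = 240 (0b11110000)
  XOR R3, R1  → R3 = 182 XOR 240 = 70 (0b01000110)
Final: R3 = 70

70


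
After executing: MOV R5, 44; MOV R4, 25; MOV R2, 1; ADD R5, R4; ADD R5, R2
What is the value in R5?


Register state trace:
  MOV R5, 44  → R5 = 44
  MOV R4, 25  → R4 = 25
  MOV R2, 1  → R2 = 1
  ADD R5, R4  → R5 = 44 + 25 = 69
  ADD R5, R2  → R5 = 69 + 1 = 70
Final: R5 = 70

70


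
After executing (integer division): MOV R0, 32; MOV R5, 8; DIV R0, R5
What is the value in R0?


Register state trace:
  MOV R0, 32  → R0 = 32
  MOV R5, 8  → R5 = 8
  DIV R0, R5  → R0 = 32 // 8 = 4
Final: R0 = 4

4


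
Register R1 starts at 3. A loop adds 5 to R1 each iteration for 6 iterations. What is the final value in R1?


Starting value: R1 = 3
  Iter 1: R1 = 3 + 5 = 8
  Iter 2: R1 = 8 + 5 = 13
  Iter 3: R1 = 13 + 5 = 18
  Iter 4: R1 = 18 + 5 = 23
  Iter 5: R1 = 23 + 5 = 28
  Iter 6: R1 = 28 + 5 = 33
Final: R1 = 33

33


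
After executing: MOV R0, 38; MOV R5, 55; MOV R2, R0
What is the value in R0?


Register state trace:
  MOV R0, 38  → R0 = 38
  MOV R5, 55  → R5 = 55
  MOV R2, R0  → R2 = 38
Final: R0 = 38

38


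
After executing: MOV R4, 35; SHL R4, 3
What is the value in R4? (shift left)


Register state trace:
  MOV R4, 35  → R4 = 35
  SHL R4, 3  → R4 = 35 << 3 = 35 * 2^3 = 280
Final: R4 = 280

280


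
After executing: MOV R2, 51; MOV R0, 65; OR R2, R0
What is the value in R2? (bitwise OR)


Register state trace:
  MOV R2, 51  → R2 = 51 (0b00110011)
  MOV R0, 65  → R0 = 65 (0b01000001)
  OR R2, R0   → R2 = 51 OR 65 = 115 (0b01110011)
Final: R2 = 115

115


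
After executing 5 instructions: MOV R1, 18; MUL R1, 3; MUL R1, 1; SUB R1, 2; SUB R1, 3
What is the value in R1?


Register state trace:
  MOV R1, 18  → R1 = 18
  MUL R1, 3  → R1 = 18 * 3 = 54
  MUL R1, 1  → R1 = 54 * 1 = 54
  SUB R1, 2  → R1 = 54 - 2 = 52
  SUB R1, 3  → R1 = 52 - 3 = 49
Final: R1 = 49

49


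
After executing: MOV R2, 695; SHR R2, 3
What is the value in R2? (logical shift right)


Register state trace:
  MOV R2, 695  → R2 = 695
  SHR R2, 3  → R2 = 695 >> 3 = 695 // 2^3 = 86
Final: R2 = 86

86


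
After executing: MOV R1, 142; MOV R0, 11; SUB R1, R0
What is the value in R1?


Register state trace:
  MOV R1, 142  → R1 = 142
  MOV R0, 11  → R0 = 11
  SUB R1, R0  → R1 = 142 - 11 = 131
Final: R1 = 131

131


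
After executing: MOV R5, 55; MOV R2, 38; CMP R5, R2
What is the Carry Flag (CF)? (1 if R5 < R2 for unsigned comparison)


Register state trace:
  MOV R5, 55  → R5 = 55
  MOV R2, 38  → R2 = 38
  CMP R5, R2  → unsigned 55 - 38: no borrow
  55 >= 38, so CF = 0
CF = 0

0


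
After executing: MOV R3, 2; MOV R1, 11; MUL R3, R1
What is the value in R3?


Register state trace:
  MOV R3, 2  → R3 = 2
  MOV R1, 11  → R1 = 11
  MUL R3, R1  → R3 = 2 * 11 = 22
Final: R3 = 22

22


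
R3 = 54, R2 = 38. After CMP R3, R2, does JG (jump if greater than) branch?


Trace:
  R3 = 54, R2 = 38
  CMP R3, R2  → compares 54 vs 38
  JG checks: is 54 greater than 38?
  54 > 38, so condition is true
Branch taken: Yes

Yes


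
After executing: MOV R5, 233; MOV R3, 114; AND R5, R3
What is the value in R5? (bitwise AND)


Register state trace:
  MOV R5, 233  → R5 = 233 (0b11101001)
  MOV R3, 114  → R3 = 114 (0b01110010)
  AND R5, R3  → R5 = 233 AND 114 = 96 (0b01100000)
Final: R5 = 96

96


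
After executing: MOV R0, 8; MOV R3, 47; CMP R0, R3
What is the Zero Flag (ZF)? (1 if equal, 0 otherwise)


Register state trace:
  MOV R0, 8  → R0 = 8
  MOV R3, 47  → R3 = 47
  CMP R0, R3  → computes 8 - 47 = -39
  Result is nonzero, so values are not equal
ZF = 0

0


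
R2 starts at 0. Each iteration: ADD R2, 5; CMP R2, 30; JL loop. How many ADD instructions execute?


Loop trace (R2 starts at 0, target 30, step 5):
  ADD #1: R2 = 0 + 5 = 5  → 5 < 30, loop
  ADD #2: R2 = 5 + 5 = 10  → 10 < 30, loop
  ADD #3: R2 = 10 + 5 = 15  → 15 < 30, loop
  ADD #4: R2 = 15 + 5 = 20  → 20 < 30, loop
  ADD #5: R2 = 20 + 5 = 25  → 25 < 30, loop
  ADD #6: R2 = 25 + 5 = 30  → 30 >= 30, exit
Total ADD instructions: 6

6


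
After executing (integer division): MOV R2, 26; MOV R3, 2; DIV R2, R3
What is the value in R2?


Register state trace:
  MOV R2, 26  → R2 = 26
  MOV R3, 2  → R3 = 2
  DIV R2, R3  → R2 = 26 // 2 = 13
Final: R2 = 13

13


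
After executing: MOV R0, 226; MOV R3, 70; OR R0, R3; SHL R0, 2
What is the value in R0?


Register state trace:
  MOV R0, 226  → R0 = 226 (0b11100010)
  MOV R3, 70  → R3 = 70 (0b01000110)
  OR R0, R3  → R0 = 226 OR 70 = 230 (0b11100110)
  SHL R0, 2  → R0 = 230 << 2 = 920
Final: R0 = 920

920


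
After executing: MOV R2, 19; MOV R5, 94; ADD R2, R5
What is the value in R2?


Register state trace:
  MOV R2, 19  → R2 = 19
  MOV R5, 94  → R5 = 94
  ADD R2, R5  → R2 = 19 + 94 = 113
Final: R2 = 113

113


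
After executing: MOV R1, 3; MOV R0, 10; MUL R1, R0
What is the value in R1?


Register state trace:
  MOV R1, 3  → R1 = 3
  MOV R0, 10  → R0 = 10
  MUL R1, R0  → R1 = 3 * 10 = 30
Final: R1 = 30

30


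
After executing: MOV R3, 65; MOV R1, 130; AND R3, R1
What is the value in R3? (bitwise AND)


Register state trace:
  MOV R3, 65  → R3 = 65 (0b01000001)
  MOV R1, 130  → R1 = 130 (0b10000010)
  AND R3, R1  → R3 = 65 AND 130 = 0 (0b00000000)
Final: R3 = 0

0


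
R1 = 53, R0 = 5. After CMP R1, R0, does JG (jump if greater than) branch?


Trace:
  R1 = 53, R0 = 5
  CMP R1, R0  → compares 53 vs 5
  JG checks: is 53 greater than 5?
  53 > 5, so condition is true
Branch taken: Yes

Yes


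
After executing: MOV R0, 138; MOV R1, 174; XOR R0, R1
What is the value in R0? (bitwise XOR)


Register state trace:
  MOV R0, 138  → R0 = 138 (0b10001010)
  MOV R1, 174  → R1 = 174 (0b10101110)
  XOR R0, R1  → R0 = 138 XOR 174 = 36 (0b00100100)
Final: R0 = 36

36


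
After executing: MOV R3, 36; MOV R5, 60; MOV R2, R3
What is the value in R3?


Register state trace:
  MOV R3, 36  → R3 = 36
  MOV R5, 60  → R5 = 60
  MOV R2, R3  → R2 = 36
Final: R3 = 36

36


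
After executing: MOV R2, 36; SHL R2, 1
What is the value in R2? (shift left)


Register state trace:
  MOV R2, 36  → R2 = 36
  SHL R2, 1  → R2 = 36 << 1 = 36 * 2^1 = 72
Final: R2 = 72

72


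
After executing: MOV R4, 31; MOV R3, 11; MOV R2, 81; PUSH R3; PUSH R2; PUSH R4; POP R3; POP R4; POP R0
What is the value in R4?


Stack trace (top is rightmost):
  MOV R4, 31  → R4 = 31
  MOV R3, 11  → R3 = 11
  MOV R2, 81  → R2 = 81
  PUSH R3  → stack: [11]
  PUSH R2  → stack: [11, 81]
  PUSH R4  → stack: [11, 81, 31]
  POP R3  → R3 = 31, stack: [11, 81]
  POP R4  → R4 = 81, stack: [11]
  POP R0  → R0 = 11, stack: []
Final: R4 = 81

81


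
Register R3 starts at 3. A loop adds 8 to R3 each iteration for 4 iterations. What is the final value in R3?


Starting value: R3 = 3
  Iter 1: R3 = 3 + 8 = 11
  Iter 2: R3 = 11 + 8 = 19
  Iter 3: R3 = 19 + 8 = 27
  Iter 4: R3 = 27 + 8 = 35
Final: R3 = 35

35


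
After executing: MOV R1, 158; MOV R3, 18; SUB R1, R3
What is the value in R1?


Register state trace:
  MOV R1, 158  → R1 = 158
  MOV R3, 18  → R3 = 18
  SUB R1, R3  → R1 = 158 - 18 = 140
Final: R1 = 140

140


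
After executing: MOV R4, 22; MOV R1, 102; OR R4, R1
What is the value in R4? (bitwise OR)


Register state trace:
  MOV R4, 22  → R4 = 22 (0b00010110)
  MOV R1, 102  → R1 = 102 (0b01100110)
  OR R4, R1   → R4 = 22 OR 102 = 118 (0b01110110)
Final: R4 = 118

118


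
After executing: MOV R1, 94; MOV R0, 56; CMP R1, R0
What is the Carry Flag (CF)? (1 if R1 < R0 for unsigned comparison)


Register state trace:
  MOV R1, 94  → R1 = 94
  MOV R0, 56  → R0 = 56
  CMP R1, R0  → unsigned 94 - 56: no borrow
  94 >= 56, so CF = 0
CF = 0

0


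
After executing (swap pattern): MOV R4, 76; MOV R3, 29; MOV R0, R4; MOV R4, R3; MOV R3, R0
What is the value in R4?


Register state trace (swap pattern):
  MOV R4, 76  → R4 = 76
  MOV R3, 29  → R3 = 29
  MOV R0, R4  → R0 = 76  (save R4)
  MOV R4, R3  → R4 = 29  (R4 gets R3's value)
  MOV R3, R0  → R3 = 76  (R3 gets saved value)
Final: R4 = 29

29


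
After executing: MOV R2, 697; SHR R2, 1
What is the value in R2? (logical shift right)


Register state trace:
  MOV R2, 697  → R2 = 697
  SHR R2, 1  → R2 = 697 >> 1 = 697 // 2^1 = 348
Final: R2 = 348

348


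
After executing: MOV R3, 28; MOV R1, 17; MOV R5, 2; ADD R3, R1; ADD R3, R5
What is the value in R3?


Register state trace:
  MOV R3, 28  → R3 = 28
  MOV R1, 17  → R1 = 17
  MOV R5, 2  → R5 = 2
  ADD R3, R1  → R3 = 28 + 17 = 45
  ADD R3, R5  → R3 = 45 + 2 = 47
Final: R3 = 47

47


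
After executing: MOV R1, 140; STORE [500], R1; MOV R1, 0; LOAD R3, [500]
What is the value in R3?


Register and memory trace:
  MOV R1, 140  → R1 = 140
  STORE [500], R1  → mem[500] = 140
  MOV R1, 0  → R1 = 0
  LOAD R3, [500]  → R3 = mem[500] = 140
Final: R3 = 140

140


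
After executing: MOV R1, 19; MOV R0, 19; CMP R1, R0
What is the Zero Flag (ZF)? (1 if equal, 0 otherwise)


Register state trace:
  MOV R1, 19  → R1 = 19
  MOV R0, 19  → R0 = 19
  CMP R1, R0  → computes 19 - 19 = 0
  Result is zero, so values are equal
ZF = 1

1


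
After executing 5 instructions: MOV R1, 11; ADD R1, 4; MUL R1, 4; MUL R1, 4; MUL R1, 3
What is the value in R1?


Register state trace:
  MOV R1, 11  → R1 = 11
  ADD R1, 4  → R1 = 11 + 4 = 15
  MUL R1, 4  → R1 = 15 * 4 = 60
  MUL R1, 4  → R1 = 60 * 4 = 240
  MUL R1, 3  → R1 = 240 * 3 = 720
Final: R1 = 720

720


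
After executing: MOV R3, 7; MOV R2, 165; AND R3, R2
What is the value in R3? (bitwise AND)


Register state trace:
  MOV R3, 7  → R3 = 7 (0b00000111)
  MOV R2, 165  → R2 = 165 (0b10100101)
  AND R3, R2  → R3 = 7 AND 165 = 5 (0b00000101)
Final: R3 = 5

5


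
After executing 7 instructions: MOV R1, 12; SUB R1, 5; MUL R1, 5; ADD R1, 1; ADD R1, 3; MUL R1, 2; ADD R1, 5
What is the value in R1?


Register state trace:
  MOV R1, 12  → R1 = 12
  SUB R1, 5  → R1 = 12 - 5 = 7
  MUL R1, 5  → R1 = 7 * 5 = 35
  ADD R1, 1  → R1 = 35 + 1 = 36
  ADD R1, 3  → R1 = 36 + 3 = 39
  MUL R1, 2  → R1 = 39 * 2 = 78
  ADD R1, 5  → R1 = 78 + 5 = 83
Final: R1 = 83

83


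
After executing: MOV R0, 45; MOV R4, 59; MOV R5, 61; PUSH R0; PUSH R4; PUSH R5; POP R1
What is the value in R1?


Stack trace (top is rightmost):
  MOV R0, 45  → R0 = 45
  MOV R4, 59  → R4 = 59
  MOV R5, 61  → R5 = 61
  PUSH R0  → stack: [45]
  PUSH R4  → stack: [45, 59]
  PUSH R5  → stack: [45, 59, 61]
  POP R1  → R1 = 61, stack: [45, 59]
Final: R1 = 61

61


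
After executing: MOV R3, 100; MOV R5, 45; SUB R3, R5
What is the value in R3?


Register state trace:
  MOV R3, 100  → R3 = 100
  MOV R5, 45  → R5 = 45
  SUB R3, R5  → R3 = 100 - 45 = 55
Final: R3 = 55

55


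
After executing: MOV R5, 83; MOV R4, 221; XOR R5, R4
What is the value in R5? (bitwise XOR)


Register state trace:
  MOV R5, 83  → R5 = 83 (0b01010011)
  MOV R4, 221  → R4 = 221 (0b11011101)
  XOR R5, R4  → R5 = 83 XOR 221 = 142 (0b10001110)
Final: R5 = 142

142


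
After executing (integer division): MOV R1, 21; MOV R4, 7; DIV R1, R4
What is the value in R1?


Register state trace:
  MOV R1, 21  → R1 = 21
  MOV R4, 7  → R4 = 7
  DIV R1, R4  → R1 = 21 // 7 = 3
Final: R1 = 3

3


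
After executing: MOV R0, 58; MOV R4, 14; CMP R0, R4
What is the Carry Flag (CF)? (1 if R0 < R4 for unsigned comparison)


Register state trace:
  MOV R0, 58  → R0 = 58
  MOV R4, 14  → R4 = 14
  CMP R0, R4  → unsigned 58 - 14: no borrow
  58 >= 14, so CF = 0
CF = 0

0


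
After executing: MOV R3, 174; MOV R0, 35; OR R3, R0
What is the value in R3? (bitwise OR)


Register state trace:
  MOV R3, 174  → R3 = 174 (0b10101110)
  MOV R0, 35  → R0 = 35 (0b00100011)
  OR R3, R0   → R3 = 174 OR 35 = 175 (0b10101111)
Final: R3 = 175

175


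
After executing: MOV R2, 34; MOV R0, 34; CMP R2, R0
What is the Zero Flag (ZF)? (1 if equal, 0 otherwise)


Register state trace:
  MOV R2, 34  → R2 = 34
  MOV R0, 34  → R0 = 34
  CMP R2, R0  → computes 34 - 34 = 0
  Result is zero, so values are equal
ZF = 1

1


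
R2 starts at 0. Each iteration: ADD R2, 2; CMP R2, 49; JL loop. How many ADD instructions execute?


Loop trace (R2 starts at 0, target 49, step 2):
  ADD #1: R2 = 0 + 2 = 2  → 2 < 49, loop
  ADD #2: R2 = 2 + 2 = 4  → 4 < 49, loop
  ADD #3: R2 = 4 + 2 = 6  → 6 < 49, loop
  ADD #4: R2 = 6 + 2 = 8  → 8 < 49, loop
  ADD #5: R2 = 8 + 2 = 10  → 10 < 49, loop
  ADD #6: R2 = 10 + 2 = 12  → 12 < 49, loop
  ADD #7: R2 = 12 + 2 = 14  → 14 < 49, loop
  ADD #8: R2 = 14 + 2 = 16  → 16 < 49, loop
  ADD #9: R2 = 16 + 2 = 18  → 18 < 49, loop
  ADD #10: R2 = 18 + 2 = 20  → 20 < 49, loop
  ADD #11: R2 = 20 + 2 = 22  → 22 < 49, loop
  ADD #12: R2 = 22 + 2 = 24  → 24 < 49, loop
  ADD #13: R2 = 24 + 2 = 26  → 26 < 49, loop
  ADD #14: R2 = 26 + 2 = 28  → 28 < 49, loop
  ADD #15: R2 = 28 + 2 = 30  → 30 < 49, loop
  ADD #16: R2 = 30 + 2 = 32  → 32 < 49, loop
  ADD #17: R2 = 32 + 2 = 34  → 34 < 49, loop
  ADD #18: R2 = 34 + 2 = 36  → 36 < 49, loop
  ADD #19: R2 = 36 + 2 = 38  → 38 < 49, loop
  ADD #20: R2 = 38 + 2 = 40  → 40 < 49, loop
  ADD #21: R2 = 40 + 2 = 42  → 42 < 49, loop
  ADD #22: R2 = 42 + 2 = 44  → 44 < 49, loop
  ADD #23: R2 = 44 + 2 = 46  → 46 < 49, loop
  ADD #24: R2 = 46 + 2 = 48  → 48 < 49, loop
  ADD #25: R2 = 48 + 2 = 50  → 50 >= 49, exit
Total ADD instructions: 25

25


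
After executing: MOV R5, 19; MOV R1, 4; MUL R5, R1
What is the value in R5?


Register state trace:
  MOV R5, 19  → R5 = 19
  MOV R1, 4  → R1 = 4
  MUL R5, R1  → R5 = 19 * 4 = 76
Final: R5 = 76

76


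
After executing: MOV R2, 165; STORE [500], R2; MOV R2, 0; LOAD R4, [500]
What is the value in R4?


Register and memory trace:
  MOV R2, 165  → R2 = 165
  STORE [500], R2  → mem[500] = 165
  MOV R2, 0  → R2 = 0
  LOAD R4, [500]  → R4 = mem[500] = 165
Final: R4 = 165

165


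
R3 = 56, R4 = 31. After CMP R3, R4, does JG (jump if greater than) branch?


Trace:
  R3 = 56, R4 = 31
  CMP R3, R4  → compares 56 vs 31
  JG checks: is 56 greater than 31?
  56 > 31, so condition is true
Branch taken: Yes

Yes


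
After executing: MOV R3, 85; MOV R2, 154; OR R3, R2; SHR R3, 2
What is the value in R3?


Register state trace:
  MOV R3, 85  → R3 = 85 (0b01010101)
  MOV R2, 154  → R2 = 154 (0b10011010)
  OR R3, R2  → R3 = 85 OR 154 = 223 (0b11011111)
  SHR R3, 2  → R3 = 223 >> 2 = 55
Final: R3 = 55

55


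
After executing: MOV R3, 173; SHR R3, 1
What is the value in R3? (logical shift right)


Register state trace:
  MOV R3, 173  → R3 = 173
  SHR R3, 1  → R3 = 173 >> 1 = 173 // 2^1 = 86
Final: R3 = 86

86


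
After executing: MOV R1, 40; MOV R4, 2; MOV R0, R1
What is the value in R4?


Register state trace:
  MOV R1, 40  → R1 = 40
  MOV R4, 2  → R4 = 2
  MOV R0, R1  → R0 = 40
Final: R4 = 2

2


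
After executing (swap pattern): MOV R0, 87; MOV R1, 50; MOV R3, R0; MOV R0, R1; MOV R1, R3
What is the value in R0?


Register state trace (swap pattern):
  MOV R0, 87  → R0 = 87
  MOV R1, 50  → R1 = 50
  MOV R3, R0  → R3 = 87  (save R0)
  MOV R0, R1  → R0 = 50  (R0 gets R1's value)
  MOV R1, R3  → R1 = 87  (R1 gets saved value)
Final: R0 = 50

50


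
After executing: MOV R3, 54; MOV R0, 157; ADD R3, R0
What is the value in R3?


Register state trace:
  MOV R3, 54  → R3 = 54
  MOV R0, 157  → R0 = 157
  ADD R3, R0  → R3 = 54 + 157 = 211
Final: R3 = 211

211


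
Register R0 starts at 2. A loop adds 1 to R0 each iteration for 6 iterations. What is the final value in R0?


Starting value: R0 = 2
  Iter 1: R0 = 2 + 1 = 3
  Iter 2: R0 = 3 + 1 = 4
  Iter 3: R0 = 4 + 1 = 5
  Iter 4: R0 = 5 + 1 = 6
  Iter 5: R0 = 6 + 1 = 7
  Iter 6: R0 = 7 + 1 = 8
Final: R0 = 8

8


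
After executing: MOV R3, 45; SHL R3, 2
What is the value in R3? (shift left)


Register state trace:
  MOV R3, 45  → R3 = 45
  SHL R3, 2  → R3 = 45 << 2 = 45 * 2^2 = 180
Final: R3 = 180

180


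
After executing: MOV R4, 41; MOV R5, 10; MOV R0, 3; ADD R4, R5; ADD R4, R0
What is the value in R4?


Register state trace:
  MOV R4, 41  → R4 = 41
  MOV R5, 10  → R5 = 10
  MOV R0, 3  → R0 = 3
  ADD R4, R5  → R4 = 41 + 10 = 51
  ADD R4, R0  → R4 = 51 + 3 = 54
Final: R4 = 54

54


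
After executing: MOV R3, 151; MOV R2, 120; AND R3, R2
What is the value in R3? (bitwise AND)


Register state trace:
  MOV R3, 151  → R3 = 151 (0b10010111)
  MOV R2, 120  → R2 = 120 (0b01111000)
  AND R3, R2  → R3 = 151 AND 120 = 16 (0b00010000)
Final: R3 = 16

16


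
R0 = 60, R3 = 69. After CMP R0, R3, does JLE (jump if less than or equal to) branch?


Trace:
  R0 = 60, R3 = 69
  CMP R0, R3  → compares 60 vs 69
  JLE checks: is 60 less than or equal to 69?
  60 < 69, so condition is true
Branch taken: Yes

Yes


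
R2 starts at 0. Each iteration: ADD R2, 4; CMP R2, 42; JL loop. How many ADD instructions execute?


Loop trace (R2 starts at 0, target 42, step 4):
  ADD #1: R2 = 0 + 4 = 4  → 4 < 42, loop
  ADD #2: R2 = 4 + 4 = 8  → 8 < 42, loop
  ADD #3: R2 = 8 + 4 = 12  → 12 < 42, loop
  ADD #4: R2 = 12 + 4 = 16  → 16 < 42, loop
  ADD #5: R2 = 16 + 4 = 20  → 20 < 42, loop
  ADD #6: R2 = 20 + 4 = 24  → 24 < 42, loop
  ADD #7: R2 = 24 + 4 = 28  → 28 < 42, loop
  ADD #8: R2 = 28 + 4 = 32  → 32 < 42, loop
  ADD #9: R2 = 32 + 4 = 36  → 36 < 42, loop
  ADD #10: R2 = 36 + 4 = 40  → 40 < 42, loop
  ADD #11: R2 = 40 + 4 = 44  → 44 >= 42, exit
Total ADD instructions: 11

11


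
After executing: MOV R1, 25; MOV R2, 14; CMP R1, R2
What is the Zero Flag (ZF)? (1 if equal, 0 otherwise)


Register state trace:
  MOV R1, 25  → R1 = 25
  MOV R2, 14  → R2 = 14
  CMP R1, R2  → computes 25 - 14 = 11
  Result is nonzero, so values are not equal
ZF = 0

0


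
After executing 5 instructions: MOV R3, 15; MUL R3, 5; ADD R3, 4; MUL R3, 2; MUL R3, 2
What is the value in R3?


Register state trace:
  MOV R3, 15  → R3 = 15
  MUL R3, 5  → R3 = 15 * 5 = 75
  ADD R3, 4  → R3 = 75 + 4 = 79
  MUL R3, 2  → R3 = 79 * 2 = 158
  MUL R3, 2  → R3 = 158 * 2 = 316
Final: R3 = 316

316


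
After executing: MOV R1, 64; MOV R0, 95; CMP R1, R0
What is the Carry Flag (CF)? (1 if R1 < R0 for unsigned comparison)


Register state trace:
  MOV R1, 64  → R1 = 64
  MOV R0, 95  → R0 = 95
  CMP R1, R0  → unsigned 64 - 95: borrow occurs
  64 < 95, so CF = 1
CF = 1

1


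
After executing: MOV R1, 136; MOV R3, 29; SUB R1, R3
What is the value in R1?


Register state trace:
  MOV R1, 136  → R1 = 136
  MOV R3, 29  → R3 = 29
  SUB R1, R3  → R1 = 136 - 29 = 107
Final: R1 = 107

107


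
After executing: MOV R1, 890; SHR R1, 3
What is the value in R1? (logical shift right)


Register state trace:
  MOV R1, 890  → R1 = 890
  SHR R1, 3  → R1 = 890 >> 3 = 890 // 2^3 = 111
Final: R1 = 111

111


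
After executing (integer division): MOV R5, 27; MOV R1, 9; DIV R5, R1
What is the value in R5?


Register state trace:
  MOV R5, 27  → R5 = 27
  MOV R1, 9  → R1 = 9
  DIV R5, R1  → R5 = 27 // 9 = 3
Final: R5 = 3

3


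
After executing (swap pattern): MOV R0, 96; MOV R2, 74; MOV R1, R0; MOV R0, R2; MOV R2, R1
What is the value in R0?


Register state trace (swap pattern):
  MOV R0, 96  → R0 = 96
  MOV R2, 74  → R2 = 74
  MOV R1, R0  → R1 = 96  (save R0)
  MOV R0, R2  → R0 = 74  (R0 gets R2's value)
  MOV R2, R1  → R2 = 96  (R2 gets saved value)
Final: R0 = 74

74


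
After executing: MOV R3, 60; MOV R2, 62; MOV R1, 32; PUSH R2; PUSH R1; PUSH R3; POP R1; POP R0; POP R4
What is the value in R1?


Stack trace (top is rightmost):
  MOV R3, 60  → R3 = 60
  MOV R2, 62  → R2 = 62
  MOV R1, 32  → R1 = 32
  PUSH R2  → stack: [62]
  PUSH R1  → stack: [62, 32]
  PUSH R3  → stack: [62, 32, 60]
  POP R1  → R1 = 60, stack: [62, 32]
  POP R0  → R0 = 32, stack: [62]
  POP R4  → R4 = 62, stack: []
Final: R1 = 60

60


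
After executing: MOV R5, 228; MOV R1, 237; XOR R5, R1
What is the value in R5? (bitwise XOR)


Register state trace:
  MOV R5, 228  → R5 = 228 (0b11100100)
  MOV R1, 237  → R1 = 237 (0b11101101)
  XOR R5, R1  → R5 = 228 XOR 237 = 9 (0b00001001)
Final: R5 = 9

9


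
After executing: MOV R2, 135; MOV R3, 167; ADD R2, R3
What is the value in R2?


Register state trace:
  MOV R2, 135  → R2 = 135
  MOV R3, 167  → R3 = 167
  ADD R2, R3  → R2 = 135 + 167 = 302
Final: R2 = 302

302


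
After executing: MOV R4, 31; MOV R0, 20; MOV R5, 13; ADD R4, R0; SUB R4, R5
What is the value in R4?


Register state trace:
  MOV R4, 31  → R4 = 31
  MOV R0, 20  → R0 = 20
  MOV R5, 13  → R5 = 13
  ADD R4, R0  → R4 = 31 + 20 = 51
  SUB R4, R5  → R4 = 51 - 13 = 38
Final: R4 = 38

38


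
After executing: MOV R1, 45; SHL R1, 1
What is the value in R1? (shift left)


Register state trace:
  MOV R1, 45  → R1 = 45
  SHL R1, 1  → R1 = 45 << 1 = 45 * 2^1 = 90
Final: R1 = 90

90


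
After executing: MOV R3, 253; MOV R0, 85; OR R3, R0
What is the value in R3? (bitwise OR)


Register state trace:
  MOV R3, 253  → R3 = 253 (0b11111101)
  MOV R0, 85  → R0 = 85 (0b01010101)
  OR R3, R0   → R3 = 253 OR 85 = 253 (0b11111101)
Final: R3 = 253

253


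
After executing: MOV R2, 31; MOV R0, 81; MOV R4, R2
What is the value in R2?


Register state trace:
  MOV R2, 31  → R2 = 31
  MOV R0, 81  → R0 = 81
  MOV R4, R2  → R4 = 31
Final: R2 = 31

31


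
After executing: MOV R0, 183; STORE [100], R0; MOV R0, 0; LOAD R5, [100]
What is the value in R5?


Register and memory trace:
  MOV R0, 183  → R0 = 183
  STORE [100], R0  → mem[100] = 183
  MOV R0, 0  → R0 = 0
  LOAD R5, [100]  → R5 = mem[100] = 183
Final: R5 = 183

183


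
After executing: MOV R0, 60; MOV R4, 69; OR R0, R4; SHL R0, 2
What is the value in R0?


Register state trace:
  MOV R0, 60  → R0 = 60 (0b00111100)
  MOV R4, 69  → R4 = 69 (0b01000101)
  OR R0, R4  → R0 = 60 OR 69 = 125 (0b01111101)
  SHL R0, 2  → R0 = 125 << 2 = 500
Final: R0 = 500

500


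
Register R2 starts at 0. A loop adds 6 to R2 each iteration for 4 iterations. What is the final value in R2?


Starting value: R2 = 0
  Iter 1: R2 = 0 + 6 = 6
  Iter 2: R2 = 6 + 6 = 12
  Iter 3: R2 = 12 + 6 = 18
  Iter 4: R2 = 18 + 6 = 24
Final: R2 = 24

24


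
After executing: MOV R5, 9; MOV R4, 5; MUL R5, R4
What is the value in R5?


Register state trace:
  MOV R5, 9  → R5 = 9
  MOV R4, 5  → R4 = 5
  MUL R5, R4  → R5 = 9 * 5 = 45
Final: R5 = 45

45


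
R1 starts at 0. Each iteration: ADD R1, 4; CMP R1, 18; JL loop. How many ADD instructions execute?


Loop trace (R1 starts at 0, target 18, step 4):
  ADD #1: R1 = 0 + 4 = 4  → 4 < 18, loop
  ADD #2: R1 = 4 + 4 = 8  → 8 < 18, loop
  ADD #3: R1 = 8 + 4 = 12  → 12 < 18, loop
  ADD #4: R1 = 12 + 4 = 16  → 16 < 18, loop
  ADD #5: R1 = 16 + 4 = 20  → 20 >= 18, exit
Total ADD instructions: 5

5


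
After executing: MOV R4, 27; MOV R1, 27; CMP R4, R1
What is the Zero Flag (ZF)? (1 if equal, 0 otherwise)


Register state trace:
  MOV R4, 27  → R4 = 27
  MOV R1, 27  → R1 = 27
  CMP R4, R1  → computes 27 - 27 = 0
  Result is zero, so values are equal
ZF = 1

1


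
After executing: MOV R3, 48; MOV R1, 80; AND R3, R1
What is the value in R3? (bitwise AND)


Register state trace:
  MOV R3, 48  → R3 = 48 (0b00110000)
  MOV R1, 80  → R1 = 80 (0b01010000)
  AND R3, R1  → R3 = 48 AND 80 = 16 (0b00010000)
Final: R3 = 16

16


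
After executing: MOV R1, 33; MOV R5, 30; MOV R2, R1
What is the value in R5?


Register state trace:
  MOV R1, 33  → R1 = 33
  MOV R5, 30  → R5 = 30
  MOV R2, R1  → R2 = 33
Final: R5 = 30

30


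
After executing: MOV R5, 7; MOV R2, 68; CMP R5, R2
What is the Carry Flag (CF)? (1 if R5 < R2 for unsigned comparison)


Register state trace:
  MOV R5, 7  → R5 = 7
  MOV R2, 68  → R2 = 68
  CMP R5, R2  → unsigned 7 - 68: borrow occurs
  7 < 68, so CF = 1
CF = 1

1


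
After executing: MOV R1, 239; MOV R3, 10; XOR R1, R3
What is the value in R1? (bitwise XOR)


Register state trace:
  MOV R1, 239  → R1 = 239 (0b11101111)
  MOV R3, 10  → R3 = 10 (0b00001010)
  XOR R1, R3  → R1 = 239 XOR 10 = 229 (0b11100101)
Final: R1 = 229

229


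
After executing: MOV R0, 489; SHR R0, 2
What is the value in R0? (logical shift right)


Register state trace:
  MOV R0, 489  → R0 = 489
  SHR R0, 2  → R0 = 489 >> 2 = 489 // 2^2 = 122
Final: R0 = 122

122


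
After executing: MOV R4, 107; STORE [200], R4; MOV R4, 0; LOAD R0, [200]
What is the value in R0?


Register and memory trace:
  MOV R4, 107  → R4 = 107
  STORE [200], R4  → mem[200] = 107
  MOV R4, 0  → R4 = 0
  LOAD R0, [200]  → R0 = mem[200] = 107
Final: R0 = 107

107


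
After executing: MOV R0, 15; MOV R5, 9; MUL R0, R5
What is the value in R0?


Register state trace:
  MOV R0, 15  → R0 = 15
  MOV R5, 9  → R5 = 9
  MUL R0, R5  → R0 = 15 * 9 = 135
Final: R0 = 135

135


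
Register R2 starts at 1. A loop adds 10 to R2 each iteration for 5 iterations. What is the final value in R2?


Starting value: R2 = 1
  Iter 1: R2 = 1 + 10 = 11
  Iter 2: R2 = 11 + 10 = 21
  Iter 3: R2 = 21 + 10 = 31
  Iter 4: R2 = 31 + 10 = 41
  Iter 5: R2 = 41 + 10 = 51
Final: R2 = 51

51


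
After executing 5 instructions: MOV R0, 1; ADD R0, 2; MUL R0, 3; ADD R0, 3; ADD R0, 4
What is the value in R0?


Register state trace:
  MOV R0, 1  → R0 = 1
  ADD R0, 2  → R0 = 1 + 2 = 3
  MUL R0, 3  → R0 = 3 * 3 = 9
  ADD R0, 3  → R0 = 9 + 3 = 12
  ADD R0, 4  → R0 = 12 + 4 = 16
Final: R0 = 16

16


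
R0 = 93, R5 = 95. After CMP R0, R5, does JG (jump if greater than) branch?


Trace:
  R0 = 93, R5 = 95
  CMP R0, R5  → compares 93 vs 95
  JG checks: is 93 greater than 95?
  93 < 95, so condition is false
Branch taken: No

No


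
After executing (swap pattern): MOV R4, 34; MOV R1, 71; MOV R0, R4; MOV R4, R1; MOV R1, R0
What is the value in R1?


Register state trace (swap pattern):
  MOV R4, 34  → R4 = 34
  MOV R1, 71  → R1 = 71
  MOV R0, R4  → R0 = 34  (save R4)
  MOV R4, R1  → R4 = 71  (R4 gets R1's value)
  MOV R1, R0  → R1 = 34  (R1 gets saved value)
Final: R1 = 34

34
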